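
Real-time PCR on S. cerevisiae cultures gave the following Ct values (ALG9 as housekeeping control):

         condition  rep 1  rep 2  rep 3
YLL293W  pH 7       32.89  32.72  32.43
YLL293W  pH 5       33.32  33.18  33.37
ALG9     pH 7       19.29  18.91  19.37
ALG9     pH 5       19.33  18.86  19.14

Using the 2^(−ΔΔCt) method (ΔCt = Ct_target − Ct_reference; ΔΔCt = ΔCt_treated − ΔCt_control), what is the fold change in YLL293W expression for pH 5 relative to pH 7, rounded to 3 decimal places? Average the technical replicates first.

Mean Ct: YLL293W pH 7 32.680; YLL293W pH 5 33.290; ALG9 pH 7 19.190; ALG9 pH 5 19.110
ΔCt(pH 7) = 32.680 − 19.190 = 13.490
ΔCt(pH 5) = 33.290 − 19.110 = 14.180
ΔΔCt = 14.180 − 13.490 = 0.690
Fold change = 2^(−0.690) = 0.6199

0.620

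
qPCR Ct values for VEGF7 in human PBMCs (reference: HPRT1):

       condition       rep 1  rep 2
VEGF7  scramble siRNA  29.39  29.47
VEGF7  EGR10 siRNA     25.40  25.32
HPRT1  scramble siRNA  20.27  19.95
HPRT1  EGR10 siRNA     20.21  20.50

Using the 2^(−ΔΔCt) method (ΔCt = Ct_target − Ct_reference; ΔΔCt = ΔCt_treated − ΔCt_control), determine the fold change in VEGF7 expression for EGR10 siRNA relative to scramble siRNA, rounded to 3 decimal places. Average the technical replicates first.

Mean Ct: VEGF7 scramble siRNA 29.430; VEGF7 EGR10 siRNA 25.360; HPRT1 scramble siRNA 20.110; HPRT1 EGR10 siRNA 20.355
ΔCt(scramble siRNA) = 29.430 − 20.110 = 9.320
ΔCt(EGR10 siRNA) = 25.360 − 20.355 = 5.005
ΔΔCt = 5.005 − 9.320 = -4.315
Fold change = 2^(−(-4.315)) = 2^4.315 = 19.9042

19.904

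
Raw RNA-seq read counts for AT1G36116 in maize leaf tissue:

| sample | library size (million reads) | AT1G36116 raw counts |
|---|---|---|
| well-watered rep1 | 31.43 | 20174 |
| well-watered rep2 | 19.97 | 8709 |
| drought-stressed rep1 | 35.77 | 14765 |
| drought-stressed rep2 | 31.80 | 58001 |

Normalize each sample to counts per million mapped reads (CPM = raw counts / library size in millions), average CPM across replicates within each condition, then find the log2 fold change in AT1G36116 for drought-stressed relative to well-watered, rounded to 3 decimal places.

CPM(well-watered rep1) = 20174 / 31.43 = 641.8708
CPM(well-watered rep2) = 8709 / 19.97 = 436.1042
CPM(drought-stressed rep1) = 14765 / 35.77 = 412.7761
CPM(drought-stressed rep2) = 58001 / 31.80 = 1823.9308
mean CPM(well-watered) = 538.9875; mean CPM(drought-stressed) = 1118.3534
Fold change = 1118.3534 / 538.9875 = 2.07492
log2(2.07492) = 1.0531

1.053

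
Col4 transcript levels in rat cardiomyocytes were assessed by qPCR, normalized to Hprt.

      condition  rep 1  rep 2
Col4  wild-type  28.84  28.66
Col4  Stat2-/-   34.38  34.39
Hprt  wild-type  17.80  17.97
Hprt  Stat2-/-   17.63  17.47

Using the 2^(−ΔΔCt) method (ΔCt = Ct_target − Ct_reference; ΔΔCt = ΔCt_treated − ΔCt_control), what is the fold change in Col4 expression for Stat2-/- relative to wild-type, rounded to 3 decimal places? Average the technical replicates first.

0.016

Mean Ct: Col4 wild-type 28.750; Col4 Stat2-/- 34.385; Hprt wild-type 17.885; Hprt Stat2-/- 17.550
ΔCt(wild-type) = 28.750 − 17.885 = 10.865
ΔCt(Stat2-/-) = 34.385 − 17.550 = 16.835
ΔΔCt = 16.835 − 10.865 = 5.970
Fold change = 2^(−5.970) = 0.0160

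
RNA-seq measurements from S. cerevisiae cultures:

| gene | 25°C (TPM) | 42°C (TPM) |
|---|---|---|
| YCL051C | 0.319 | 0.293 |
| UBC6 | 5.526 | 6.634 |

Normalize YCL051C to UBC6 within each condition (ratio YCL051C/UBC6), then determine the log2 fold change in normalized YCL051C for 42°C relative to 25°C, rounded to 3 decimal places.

YCL051C/UBC6 (25°C) = 0.319 / 5.526 = 0.057727
YCL051C/UBC6 (42°C) = 0.293 / 6.634 = 0.044166
Fold change = 0.044166 / 0.057727 = 0.7651
log2(0.7651) = -0.3863

-0.386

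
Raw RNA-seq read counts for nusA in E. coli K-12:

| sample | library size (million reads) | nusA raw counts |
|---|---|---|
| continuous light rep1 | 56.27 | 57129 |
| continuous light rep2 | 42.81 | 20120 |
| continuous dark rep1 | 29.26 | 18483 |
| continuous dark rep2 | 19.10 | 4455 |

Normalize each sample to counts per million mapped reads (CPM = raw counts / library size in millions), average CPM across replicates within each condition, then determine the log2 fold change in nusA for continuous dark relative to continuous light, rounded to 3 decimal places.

-0.780

CPM(continuous light rep1) = 57129 / 56.27 = 1015.2657
CPM(continuous light rep2) = 20120 / 42.81 = 469.9836
CPM(continuous dark rep1) = 18483 / 29.26 = 631.6815
CPM(continuous dark rep2) = 4455 / 19.10 = 233.2461
mean CPM(continuous light) = 742.6247; mean CPM(continuous dark) = 432.4638
Fold change = 432.4638 / 742.6247 = 0.58235
log2(0.58235) = -0.7801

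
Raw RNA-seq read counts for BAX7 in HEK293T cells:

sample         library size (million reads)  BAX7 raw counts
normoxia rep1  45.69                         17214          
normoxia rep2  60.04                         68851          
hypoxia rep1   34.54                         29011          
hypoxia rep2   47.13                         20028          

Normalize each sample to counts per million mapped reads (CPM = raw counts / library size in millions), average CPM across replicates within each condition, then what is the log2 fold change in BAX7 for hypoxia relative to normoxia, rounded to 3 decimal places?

-0.268

CPM(normoxia rep1) = 17214 / 45.69 = 376.7564
CPM(normoxia rep2) = 68851 / 60.04 = 1146.7522
CPM(hypoxia rep1) = 29011 / 34.54 = 839.9247
CPM(hypoxia rep2) = 20028 / 47.13 = 424.9523
mean CPM(normoxia) = 761.7543; mean CPM(hypoxia) = 632.4385
Fold change = 632.4385 / 761.7543 = 0.83024
log2(0.83024) = -0.2684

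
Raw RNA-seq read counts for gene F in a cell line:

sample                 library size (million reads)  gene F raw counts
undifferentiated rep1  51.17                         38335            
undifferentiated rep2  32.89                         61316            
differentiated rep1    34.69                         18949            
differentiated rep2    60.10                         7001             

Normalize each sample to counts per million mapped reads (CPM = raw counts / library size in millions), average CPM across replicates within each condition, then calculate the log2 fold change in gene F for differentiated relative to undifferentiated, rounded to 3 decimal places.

CPM(undifferentiated rep1) = 38335 / 51.17 = 749.1694
CPM(undifferentiated rep2) = 61316 / 32.89 = 1864.2749
CPM(differentiated rep1) = 18949 / 34.69 = 546.2381
CPM(differentiated rep2) = 7001 / 60.10 = 116.4892
mean CPM(undifferentiated) = 1306.7221; mean CPM(differentiated) = 331.3636
Fold change = 331.3636 / 1306.7221 = 0.25358
log2(0.25358) = -1.9795

-1.979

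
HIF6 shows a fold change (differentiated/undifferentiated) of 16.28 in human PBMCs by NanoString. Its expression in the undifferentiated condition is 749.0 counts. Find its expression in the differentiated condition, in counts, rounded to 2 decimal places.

12193.72

differentiated expression = 749.0 × 16.28 = 12193.72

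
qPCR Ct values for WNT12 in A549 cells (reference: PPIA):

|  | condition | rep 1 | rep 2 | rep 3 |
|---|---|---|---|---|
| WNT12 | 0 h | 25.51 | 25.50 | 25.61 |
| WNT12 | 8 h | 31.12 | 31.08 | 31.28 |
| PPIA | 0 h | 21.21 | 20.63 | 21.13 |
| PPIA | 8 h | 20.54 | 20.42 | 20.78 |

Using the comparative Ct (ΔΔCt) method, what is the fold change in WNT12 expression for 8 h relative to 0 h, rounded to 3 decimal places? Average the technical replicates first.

0.015

Mean Ct: WNT12 0 h 25.540; WNT12 8 h 31.160; PPIA 0 h 20.990; PPIA 8 h 20.580
ΔCt(0 h) = 25.540 − 20.990 = 4.550
ΔCt(8 h) = 31.160 − 20.580 = 10.580
ΔΔCt = 10.580 − 4.550 = 6.030
Fold change = 2^(−6.030) = 0.0153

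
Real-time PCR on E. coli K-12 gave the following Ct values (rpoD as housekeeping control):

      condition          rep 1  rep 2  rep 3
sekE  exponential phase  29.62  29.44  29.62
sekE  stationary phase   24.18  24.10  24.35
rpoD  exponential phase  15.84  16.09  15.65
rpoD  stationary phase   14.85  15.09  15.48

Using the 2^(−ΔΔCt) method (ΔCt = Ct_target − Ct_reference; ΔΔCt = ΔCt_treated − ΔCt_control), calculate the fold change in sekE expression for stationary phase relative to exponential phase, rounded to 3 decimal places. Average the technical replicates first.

24.761

Mean Ct: sekE exponential phase 29.560; sekE stationary phase 24.210; rpoD exponential phase 15.860; rpoD stationary phase 15.140
ΔCt(exponential phase) = 29.560 − 15.860 = 13.700
ΔCt(stationary phase) = 24.210 − 15.140 = 9.070
ΔΔCt = 9.070 − 13.700 = -4.630
Fold change = 2^(−(-4.630)) = 2^4.630 = 24.7610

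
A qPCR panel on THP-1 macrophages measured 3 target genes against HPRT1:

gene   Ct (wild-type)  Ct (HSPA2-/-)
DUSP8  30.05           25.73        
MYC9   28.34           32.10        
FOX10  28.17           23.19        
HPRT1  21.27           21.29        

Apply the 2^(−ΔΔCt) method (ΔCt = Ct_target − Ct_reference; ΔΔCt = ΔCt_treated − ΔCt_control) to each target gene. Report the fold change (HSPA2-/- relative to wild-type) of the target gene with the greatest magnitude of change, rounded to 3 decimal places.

32.000

DUSP8: ΔΔCt = (25.73−21.29) − (30.05−21.27) = 4.44 − 8.78 = -4.34; fold change = 2^4.34 = 20.252
MYC9: ΔΔCt = (32.10−21.29) − (28.34−21.27) = 10.81 − 7.07 = 3.74; fold change = 2^-3.74 = 0.075
FOX10: ΔΔCt = (23.19−21.29) − (28.17−21.27) = 1.90 − 6.90 = -5.00; fold change = 2^5.00 = 32.000
FOX10 has the largest |ΔΔCt| = 5.00.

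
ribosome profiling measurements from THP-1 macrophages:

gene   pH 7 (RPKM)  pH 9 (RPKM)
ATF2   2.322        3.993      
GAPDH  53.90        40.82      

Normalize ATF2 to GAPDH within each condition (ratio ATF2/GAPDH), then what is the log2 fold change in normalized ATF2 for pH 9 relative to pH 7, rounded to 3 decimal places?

ATF2/GAPDH (pH 7) = 2.322 / 53.90 = 0.04308
ATF2/GAPDH (pH 9) = 3.993 / 40.82 = 0.09782
Fold change = 0.09782 / 0.04308 = 2.2707
log2(2.2707) = 1.1831

1.183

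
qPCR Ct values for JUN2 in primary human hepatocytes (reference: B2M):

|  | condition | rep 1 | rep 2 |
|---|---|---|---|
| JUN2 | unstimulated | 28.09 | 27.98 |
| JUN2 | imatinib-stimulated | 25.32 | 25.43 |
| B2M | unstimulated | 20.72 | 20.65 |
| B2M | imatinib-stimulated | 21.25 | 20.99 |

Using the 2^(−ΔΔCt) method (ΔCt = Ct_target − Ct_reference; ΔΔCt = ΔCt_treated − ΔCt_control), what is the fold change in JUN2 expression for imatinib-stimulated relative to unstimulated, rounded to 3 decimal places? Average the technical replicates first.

Mean Ct: JUN2 unstimulated 28.035; JUN2 imatinib-stimulated 25.375; B2M unstimulated 20.685; B2M imatinib-stimulated 21.120
ΔCt(unstimulated) = 28.035 − 20.685 = 7.350
ΔCt(imatinib-stimulated) = 25.375 − 21.120 = 4.255
ΔΔCt = 4.255 − 7.350 = -3.095
Fold change = 2^(−(-3.095)) = 2^3.095 = 8.5445

8.545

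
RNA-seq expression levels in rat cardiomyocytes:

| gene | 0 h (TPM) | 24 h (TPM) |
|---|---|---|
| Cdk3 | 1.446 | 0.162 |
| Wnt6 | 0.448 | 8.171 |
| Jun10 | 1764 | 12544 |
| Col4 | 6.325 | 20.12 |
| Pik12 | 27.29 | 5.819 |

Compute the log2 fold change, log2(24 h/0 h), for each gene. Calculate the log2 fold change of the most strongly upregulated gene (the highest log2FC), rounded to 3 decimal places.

log2(0.162/1.446) = -3.158  (Cdk3)
log2(8.171/0.448) = 4.189  (Wnt6)
log2(12544/1764) = 2.830  (Jun10)
log2(20.12/6.325) = 1.669  (Col4)
log2(5.819/27.29) = -2.230  (Pik12)
Wnt6 is most strongly upregulated.

4.189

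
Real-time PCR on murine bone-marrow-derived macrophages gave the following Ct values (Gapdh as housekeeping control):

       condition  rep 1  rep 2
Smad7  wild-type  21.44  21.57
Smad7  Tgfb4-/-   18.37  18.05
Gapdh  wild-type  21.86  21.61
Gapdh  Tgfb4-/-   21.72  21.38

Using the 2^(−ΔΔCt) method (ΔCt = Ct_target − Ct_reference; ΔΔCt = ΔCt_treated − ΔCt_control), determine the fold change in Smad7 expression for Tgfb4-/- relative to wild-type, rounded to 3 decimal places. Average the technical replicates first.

Mean Ct: Smad7 wild-type 21.505; Smad7 Tgfb4-/- 18.210; Gapdh wild-type 21.735; Gapdh Tgfb4-/- 21.550
ΔCt(wild-type) = 21.505 − 21.735 = -0.230
ΔCt(Tgfb4-/-) = 18.210 − 21.550 = -3.340
ΔΔCt = -3.340 − (-0.230) = -3.110
Fold change = 2^(−(-3.110)) = 2^3.110 = 8.6338

8.634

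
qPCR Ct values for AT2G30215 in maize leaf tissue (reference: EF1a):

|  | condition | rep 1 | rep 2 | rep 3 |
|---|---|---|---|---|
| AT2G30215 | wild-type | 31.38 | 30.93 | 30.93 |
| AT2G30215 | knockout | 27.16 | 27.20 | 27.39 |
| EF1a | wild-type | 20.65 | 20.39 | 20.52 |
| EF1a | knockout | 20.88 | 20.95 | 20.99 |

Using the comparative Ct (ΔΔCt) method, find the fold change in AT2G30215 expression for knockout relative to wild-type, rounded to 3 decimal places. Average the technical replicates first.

Mean Ct: AT2G30215 wild-type 31.080; AT2G30215 knockout 27.250; EF1a wild-type 20.520; EF1a knockout 20.940
ΔCt(wild-type) = 31.080 − 20.520 = 10.560
ΔCt(knockout) = 27.250 − 20.940 = 6.310
ΔΔCt = 6.310 − 10.560 = -4.250
Fold change = 2^(−(-4.250)) = 2^4.250 = 19.0273

19.027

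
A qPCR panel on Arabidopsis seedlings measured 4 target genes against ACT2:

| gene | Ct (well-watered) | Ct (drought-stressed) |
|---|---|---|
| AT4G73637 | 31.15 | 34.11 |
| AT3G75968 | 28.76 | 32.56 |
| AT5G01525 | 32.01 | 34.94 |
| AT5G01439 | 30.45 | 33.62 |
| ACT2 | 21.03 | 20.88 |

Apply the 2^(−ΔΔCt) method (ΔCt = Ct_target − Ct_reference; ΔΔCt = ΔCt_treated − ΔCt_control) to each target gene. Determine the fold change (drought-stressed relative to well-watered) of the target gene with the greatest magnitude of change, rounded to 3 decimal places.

AT4G73637: ΔΔCt = (34.11−20.88) − (31.15−21.03) = 13.23 − 10.12 = 3.11; fold change = 2^-3.11 = 0.116
AT3G75968: ΔΔCt = (32.56−20.88) − (28.76−21.03) = 11.68 − 7.73 = 3.95; fold change = 2^-3.95 = 0.065
AT5G01525: ΔΔCt = (34.94−20.88) − (32.01−21.03) = 14.06 − 10.98 = 3.08; fold change = 2^-3.08 = 0.118
AT5G01439: ΔΔCt = (33.62−20.88) − (30.45−21.03) = 12.74 − 9.42 = 3.32; fold change = 2^-3.32 = 0.100
AT3G75968 has the largest |ΔΔCt| = 3.95.

0.065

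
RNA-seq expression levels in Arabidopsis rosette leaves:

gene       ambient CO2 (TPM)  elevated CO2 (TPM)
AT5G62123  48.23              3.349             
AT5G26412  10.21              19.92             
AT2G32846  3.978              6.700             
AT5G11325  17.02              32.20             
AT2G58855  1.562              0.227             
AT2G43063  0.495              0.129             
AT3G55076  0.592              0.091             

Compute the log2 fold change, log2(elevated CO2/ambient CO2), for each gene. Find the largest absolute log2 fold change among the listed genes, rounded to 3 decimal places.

log2(3.349/48.23) = -3.848  (AT5G62123)
log2(19.92/10.21) = 0.964  (AT5G26412)
log2(6.700/3.978) = 0.752  (AT2G32846)
log2(32.20/17.02) = 0.920  (AT5G11325)
log2(0.227/1.562) = -2.783  (AT2G58855)
log2(0.129/0.495) = -1.940  (AT2G43063)
log2(0.091/0.592) = -2.702  (AT3G55076)
The largest magnitude belongs to AT5G62123.

3.848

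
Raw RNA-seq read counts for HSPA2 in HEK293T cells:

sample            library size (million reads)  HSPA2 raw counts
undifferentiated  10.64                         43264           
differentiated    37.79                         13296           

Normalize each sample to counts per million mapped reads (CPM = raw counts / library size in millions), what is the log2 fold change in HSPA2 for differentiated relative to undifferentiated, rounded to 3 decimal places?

CPM(undifferentiated) = 43264 / 10.64 = 4066.1654
CPM(differentiated) = 13296 / 37.79 = 351.8391
Fold change = 351.8391 / 4066.1654 = 0.08653
log2(0.08653) = -3.5307

-3.531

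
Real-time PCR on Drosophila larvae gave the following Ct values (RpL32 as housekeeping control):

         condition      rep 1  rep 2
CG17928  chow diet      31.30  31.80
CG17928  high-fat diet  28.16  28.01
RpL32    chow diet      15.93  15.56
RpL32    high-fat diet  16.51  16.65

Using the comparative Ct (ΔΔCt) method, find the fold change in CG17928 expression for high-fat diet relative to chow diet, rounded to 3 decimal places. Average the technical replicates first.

Mean Ct: CG17928 chow diet 31.550; CG17928 high-fat diet 28.085; RpL32 chow diet 15.745; RpL32 high-fat diet 16.580
ΔCt(chow diet) = 31.550 − 15.745 = 15.805
ΔCt(high-fat diet) = 28.085 − 16.580 = 11.505
ΔΔCt = 11.505 − 15.805 = -4.300
Fold change = 2^(−(-4.300)) = 2^4.300 = 19.6983

19.698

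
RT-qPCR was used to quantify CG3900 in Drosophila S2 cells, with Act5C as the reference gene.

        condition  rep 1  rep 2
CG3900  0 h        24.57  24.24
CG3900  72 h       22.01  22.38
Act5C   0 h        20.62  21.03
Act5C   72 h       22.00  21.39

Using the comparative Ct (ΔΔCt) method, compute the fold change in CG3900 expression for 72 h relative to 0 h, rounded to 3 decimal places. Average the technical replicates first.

8.456

Mean Ct: CG3900 0 h 24.405; CG3900 72 h 22.195; Act5C 0 h 20.825; Act5C 72 h 21.695
ΔCt(0 h) = 24.405 − 20.825 = 3.580
ΔCt(72 h) = 22.195 − 21.695 = 0.500
ΔΔCt = 0.500 − 3.580 = -3.080
Fold change = 2^(−(-3.080)) = 2^3.080 = 8.4561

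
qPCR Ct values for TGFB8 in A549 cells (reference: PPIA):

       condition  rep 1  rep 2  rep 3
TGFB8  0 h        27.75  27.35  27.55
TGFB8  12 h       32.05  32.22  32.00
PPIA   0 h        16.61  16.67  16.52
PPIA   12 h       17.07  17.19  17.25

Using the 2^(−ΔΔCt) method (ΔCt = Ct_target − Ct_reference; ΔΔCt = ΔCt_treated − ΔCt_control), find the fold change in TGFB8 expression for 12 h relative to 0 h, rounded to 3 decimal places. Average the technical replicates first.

0.064

Mean Ct: TGFB8 0 h 27.550; TGFB8 12 h 32.090; PPIA 0 h 16.600; PPIA 12 h 17.170
ΔCt(0 h) = 27.550 − 16.600 = 10.950
ΔCt(12 h) = 32.090 − 17.170 = 14.920
ΔΔCt = 14.920 − 10.950 = 3.970
Fold change = 2^(−3.970) = 0.0638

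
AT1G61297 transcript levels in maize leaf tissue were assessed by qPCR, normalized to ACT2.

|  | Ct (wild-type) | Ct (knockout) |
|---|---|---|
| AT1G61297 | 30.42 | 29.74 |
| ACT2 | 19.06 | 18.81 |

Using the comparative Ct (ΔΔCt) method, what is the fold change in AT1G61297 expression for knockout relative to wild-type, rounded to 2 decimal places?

ΔCt(wild-type) = 30.420 − 19.060 = 11.360
ΔCt(knockout) = 29.740 − 18.810 = 10.930
ΔΔCt = 10.930 − 11.360 = -0.430
Fold change = 2^(−(-0.430)) = 2^0.430 = 1.347

1.35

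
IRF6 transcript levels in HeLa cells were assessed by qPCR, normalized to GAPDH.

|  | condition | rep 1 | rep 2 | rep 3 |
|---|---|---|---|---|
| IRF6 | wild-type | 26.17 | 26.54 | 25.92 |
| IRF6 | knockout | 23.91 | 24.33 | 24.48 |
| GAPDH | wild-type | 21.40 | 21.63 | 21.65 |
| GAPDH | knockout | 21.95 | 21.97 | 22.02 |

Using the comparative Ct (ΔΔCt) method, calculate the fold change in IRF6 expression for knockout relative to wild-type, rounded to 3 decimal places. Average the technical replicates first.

Mean Ct: IRF6 wild-type 26.210; IRF6 knockout 24.240; GAPDH wild-type 21.560; GAPDH knockout 21.980
ΔCt(wild-type) = 26.210 − 21.560 = 4.650
ΔCt(knockout) = 24.240 − 21.980 = 2.260
ΔΔCt = 2.260 − 4.650 = -2.390
Fold change = 2^(−(-2.390)) = 2^2.390 = 5.2416

5.242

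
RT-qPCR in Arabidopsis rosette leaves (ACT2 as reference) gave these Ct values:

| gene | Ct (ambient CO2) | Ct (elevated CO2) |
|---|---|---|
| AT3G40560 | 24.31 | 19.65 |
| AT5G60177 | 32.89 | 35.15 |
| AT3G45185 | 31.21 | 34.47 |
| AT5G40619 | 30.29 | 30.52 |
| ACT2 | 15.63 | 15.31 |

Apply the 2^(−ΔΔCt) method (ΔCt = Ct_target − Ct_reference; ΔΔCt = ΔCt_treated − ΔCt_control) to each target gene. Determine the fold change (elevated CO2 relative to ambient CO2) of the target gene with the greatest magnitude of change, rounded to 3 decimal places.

AT3G40560: ΔΔCt = (19.65−15.31) − (24.31−15.63) = 4.34 − 8.68 = -4.34; fold change = 2^4.34 = 20.252
AT5G60177: ΔΔCt = (35.15−15.31) − (32.89−15.63) = 19.84 − 17.26 = 2.58; fold change = 2^-2.58 = 0.167
AT3G45185: ΔΔCt = (34.47−15.31) − (31.21−15.63) = 19.16 − 15.58 = 3.58; fold change = 2^-3.58 = 0.084
AT5G40619: ΔΔCt = (30.52−15.31) − (30.29−15.63) = 15.21 − 14.66 = 0.55; fold change = 2^-0.55 = 0.683
AT3G40560 has the largest |ΔΔCt| = 4.34.

20.252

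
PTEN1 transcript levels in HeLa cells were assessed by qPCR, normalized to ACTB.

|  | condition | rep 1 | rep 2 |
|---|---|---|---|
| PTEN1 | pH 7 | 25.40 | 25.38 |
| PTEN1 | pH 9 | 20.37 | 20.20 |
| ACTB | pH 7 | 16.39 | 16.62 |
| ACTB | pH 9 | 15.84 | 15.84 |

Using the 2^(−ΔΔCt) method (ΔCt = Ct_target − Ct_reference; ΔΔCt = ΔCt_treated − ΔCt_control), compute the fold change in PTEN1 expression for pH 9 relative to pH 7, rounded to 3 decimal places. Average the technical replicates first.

Mean Ct: PTEN1 pH 7 25.390; PTEN1 pH 9 20.285; ACTB pH 7 16.505; ACTB pH 9 15.840
ΔCt(pH 7) = 25.390 − 16.505 = 8.885
ΔCt(pH 9) = 20.285 − 15.840 = 4.445
ΔΔCt = 4.445 − 8.885 = -4.440
Fold change = 2^(−(-4.440)) = 2^4.440 = 21.7057

21.706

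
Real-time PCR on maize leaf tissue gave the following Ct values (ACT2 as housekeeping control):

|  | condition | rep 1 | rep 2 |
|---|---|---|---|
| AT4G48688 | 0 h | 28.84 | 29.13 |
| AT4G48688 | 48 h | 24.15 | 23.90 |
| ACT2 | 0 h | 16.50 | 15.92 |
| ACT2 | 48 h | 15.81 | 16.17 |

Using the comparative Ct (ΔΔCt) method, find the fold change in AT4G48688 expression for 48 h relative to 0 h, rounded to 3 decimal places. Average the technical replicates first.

Mean Ct: AT4G48688 0 h 28.985; AT4G48688 48 h 24.025; ACT2 0 h 16.210; ACT2 48 h 15.990
ΔCt(0 h) = 28.985 − 16.210 = 12.775
ΔCt(48 h) = 24.025 − 15.990 = 8.035
ΔΔCt = 8.035 − 12.775 = -4.740
Fold change = 2^(−(-4.740)) = 2^4.740 = 26.7228

26.723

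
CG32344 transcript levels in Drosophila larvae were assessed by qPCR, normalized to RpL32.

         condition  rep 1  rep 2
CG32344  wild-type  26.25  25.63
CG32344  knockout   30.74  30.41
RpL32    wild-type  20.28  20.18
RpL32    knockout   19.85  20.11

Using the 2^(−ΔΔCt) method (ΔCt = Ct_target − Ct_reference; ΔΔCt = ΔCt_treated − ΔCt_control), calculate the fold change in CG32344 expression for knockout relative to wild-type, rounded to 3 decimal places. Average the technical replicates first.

Mean Ct: CG32344 wild-type 25.940; CG32344 knockout 30.575; RpL32 wild-type 20.230; RpL32 knockout 19.980
ΔCt(wild-type) = 25.940 − 20.230 = 5.710
ΔCt(knockout) = 30.575 − 19.980 = 10.595
ΔΔCt = 10.595 − 5.710 = 4.885
Fold change = 2^(−4.885) = 0.0338

0.034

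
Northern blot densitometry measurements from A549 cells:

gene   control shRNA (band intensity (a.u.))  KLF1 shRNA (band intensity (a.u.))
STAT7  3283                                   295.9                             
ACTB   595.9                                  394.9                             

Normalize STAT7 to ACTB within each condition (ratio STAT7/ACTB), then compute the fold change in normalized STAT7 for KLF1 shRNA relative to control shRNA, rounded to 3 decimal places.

STAT7/ACTB (control shRNA) = 3283 / 595.9 = 5.5093
STAT7/ACTB (KLF1 shRNA) = 295.9 / 394.9 = 0.7493
Fold change = 0.7493 / 5.5093 = 0.1360

0.136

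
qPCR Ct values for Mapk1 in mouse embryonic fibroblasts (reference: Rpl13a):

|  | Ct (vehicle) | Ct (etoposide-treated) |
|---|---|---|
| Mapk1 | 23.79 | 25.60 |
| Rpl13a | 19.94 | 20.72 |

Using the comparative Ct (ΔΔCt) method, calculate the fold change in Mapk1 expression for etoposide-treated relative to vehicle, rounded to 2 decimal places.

0.49

ΔCt(vehicle) = 23.790 − 19.940 = 3.850
ΔCt(etoposide-treated) = 25.600 − 20.720 = 4.880
ΔΔCt = 4.880 − 3.850 = 1.030
Fold change = 2^(−1.030) = 0.490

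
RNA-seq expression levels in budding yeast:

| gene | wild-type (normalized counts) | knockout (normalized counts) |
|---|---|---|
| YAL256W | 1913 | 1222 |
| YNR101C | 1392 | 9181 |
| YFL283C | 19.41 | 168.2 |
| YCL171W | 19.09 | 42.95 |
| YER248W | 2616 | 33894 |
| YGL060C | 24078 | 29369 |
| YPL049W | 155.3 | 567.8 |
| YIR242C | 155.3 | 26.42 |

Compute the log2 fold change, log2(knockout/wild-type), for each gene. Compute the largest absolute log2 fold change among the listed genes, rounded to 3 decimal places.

3.696

log2(1222/1913) = -0.647  (YAL256W)
log2(9181/1392) = 2.721  (YNR101C)
log2(168.2/19.41) = 3.115  (YFL283C)
log2(42.95/19.09) = 1.170  (YCL171W)
log2(33894/2616) = 3.696  (YER248W)
log2(29369/24078) = 0.287  (YGL060C)
log2(567.8/155.3) = 1.870  (YPL049W)
log2(26.42/155.3) = -2.555  (YIR242C)
The largest magnitude belongs to YER248W.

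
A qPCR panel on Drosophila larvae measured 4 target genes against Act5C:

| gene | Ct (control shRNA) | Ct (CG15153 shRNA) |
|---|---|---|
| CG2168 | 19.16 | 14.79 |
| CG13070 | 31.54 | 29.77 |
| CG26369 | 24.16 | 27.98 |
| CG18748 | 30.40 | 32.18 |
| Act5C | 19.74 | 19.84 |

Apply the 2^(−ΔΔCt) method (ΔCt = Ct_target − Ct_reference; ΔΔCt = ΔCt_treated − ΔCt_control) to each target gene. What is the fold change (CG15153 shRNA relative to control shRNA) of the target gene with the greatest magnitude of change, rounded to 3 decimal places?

22.162

CG2168: ΔΔCt = (14.79−19.84) − (19.16−19.74) = -5.05 − (-0.58) = -4.47; fold change = 2^4.47 = 22.162
CG13070: ΔΔCt = (29.77−19.84) − (31.54−19.74) = 9.93 − 11.80 = -1.87; fold change = 2^1.87 = 3.655
CG26369: ΔΔCt = (27.98−19.84) − (24.16−19.74) = 8.14 − 4.42 = 3.72; fold change = 2^-3.72 = 0.076
CG18748: ΔΔCt = (32.18−19.84) − (30.40−19.74) = 12.34 − 10.66 = 1.68; fold change = 2^-1.68 = 0.312
CG2168 has the largest |ΔΔCt| = 4.47.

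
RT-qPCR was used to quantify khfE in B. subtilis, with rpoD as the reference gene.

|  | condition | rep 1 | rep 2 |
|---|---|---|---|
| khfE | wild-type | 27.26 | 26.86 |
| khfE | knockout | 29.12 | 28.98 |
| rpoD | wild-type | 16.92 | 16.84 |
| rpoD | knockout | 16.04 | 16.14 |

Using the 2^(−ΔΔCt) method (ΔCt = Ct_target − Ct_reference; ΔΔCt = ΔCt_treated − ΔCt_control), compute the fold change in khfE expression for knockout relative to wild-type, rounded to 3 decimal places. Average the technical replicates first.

Mean Ct: khfE wild-type 27.060; khfE knockout 29.050; rpoD wild-type 16.880; rpoD knockout 16.090
ΔCt(wild-type) = 27.060 − 16.880 = 10.180
ΔCt(knockout) = 29.050 − 16.090 = 12.960
ΔΔCt = 12.960 − 10.180 = 2.780
Fold change = 2^(−2.780) = 0.1456

0.146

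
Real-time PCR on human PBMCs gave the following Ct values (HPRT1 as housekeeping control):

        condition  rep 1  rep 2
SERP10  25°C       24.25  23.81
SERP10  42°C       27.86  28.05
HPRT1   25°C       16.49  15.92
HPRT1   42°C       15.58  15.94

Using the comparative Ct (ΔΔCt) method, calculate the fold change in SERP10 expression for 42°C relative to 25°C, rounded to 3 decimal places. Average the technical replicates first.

0.048

Mean Ct: SERP10 25°C 24.030; SERP10 42°C 27.955; HPRT1 25°C 16.205; HPRT1 42°C 15.760
ΔCt(25°C) = 24.030 − 16.205 = 7.825
ΔCt(42°C) = 27.955 − 15.760 = 12.195
ΔΔCt = 12.195 − 7.825 = 4.370
Fold change = 2^(−4.370) = 0.0484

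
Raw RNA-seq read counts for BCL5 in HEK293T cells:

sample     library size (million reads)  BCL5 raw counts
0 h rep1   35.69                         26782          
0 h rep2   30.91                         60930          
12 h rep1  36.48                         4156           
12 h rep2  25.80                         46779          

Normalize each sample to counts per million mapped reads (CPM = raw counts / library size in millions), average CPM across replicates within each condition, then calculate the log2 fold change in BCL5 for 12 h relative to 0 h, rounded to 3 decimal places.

CPM(0 h rep1) = 26782 / 35.69 = 750.4063
CPM(0 h rep2) = 60930 / 30.91 = 1971.2067
CPM(12 h rep1) = 4156 / 36.48 = 113.9254
CPM(12 h rep2) = 46779 / 25.80 = 1813.1395
mean CPM(0 h) = 1360.8065; mean CPM(12 h) = 963.5325
Fold change = 963.5325 / 1360.8065 = 0.70806
log2(0.70806) = -0.4981

-0.498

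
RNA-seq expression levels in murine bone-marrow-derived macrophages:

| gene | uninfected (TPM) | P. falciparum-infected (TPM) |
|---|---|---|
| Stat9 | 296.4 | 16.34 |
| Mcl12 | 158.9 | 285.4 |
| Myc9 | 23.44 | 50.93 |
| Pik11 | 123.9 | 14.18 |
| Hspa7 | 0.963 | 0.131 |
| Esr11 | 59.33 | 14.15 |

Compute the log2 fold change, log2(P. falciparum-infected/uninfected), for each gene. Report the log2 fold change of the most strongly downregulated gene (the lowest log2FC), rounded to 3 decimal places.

log2(16.34/296.4) = -4.181  (Stat9)
log2(285.4/158.9) = 0.845  (Mcl12)
log2(50.93/23.44) = 1.120  (Myc9)
log2(14.18/123.9) = -3.127  (Pik11)
log2(0.131/0.963) = -2.878  (Hspa7)
log2(14.15/59.33) = -2.068  (Esr11)
Stat9 is most strongly downregulated.

-4.181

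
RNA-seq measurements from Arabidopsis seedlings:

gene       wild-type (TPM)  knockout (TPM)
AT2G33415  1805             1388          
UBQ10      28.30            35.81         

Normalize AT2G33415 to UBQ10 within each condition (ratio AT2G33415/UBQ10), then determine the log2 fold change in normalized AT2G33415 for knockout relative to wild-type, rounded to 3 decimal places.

-0.719

AT2G33415/UBQ10 (wild-type) = 1805 / 28.30 = 63.781
AT2G33415/UBQ10 (knockout) = 1388 / 35.81 = 38.76
Fold change = 38.76 / 63.781 = 0.6077
log2(0.6077) = -0.7186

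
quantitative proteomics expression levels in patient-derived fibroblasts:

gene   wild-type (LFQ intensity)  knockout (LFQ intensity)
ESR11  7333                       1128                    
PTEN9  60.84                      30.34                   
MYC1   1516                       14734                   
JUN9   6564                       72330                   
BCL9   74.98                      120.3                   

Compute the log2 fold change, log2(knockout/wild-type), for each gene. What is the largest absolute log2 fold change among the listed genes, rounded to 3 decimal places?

3.462

log2(1128/7333) = -2.701  (ESR11)
log2(30.34/60.84) = -1.004  (PTEN9)
log2(14734/1516) = 3.281  (MYC1)
log2(72330/6564) = 3.462  (JUN9)
log2(120.3/74.98) = 0.682  (BCL9)
The largest magnitude belongs to JUN9.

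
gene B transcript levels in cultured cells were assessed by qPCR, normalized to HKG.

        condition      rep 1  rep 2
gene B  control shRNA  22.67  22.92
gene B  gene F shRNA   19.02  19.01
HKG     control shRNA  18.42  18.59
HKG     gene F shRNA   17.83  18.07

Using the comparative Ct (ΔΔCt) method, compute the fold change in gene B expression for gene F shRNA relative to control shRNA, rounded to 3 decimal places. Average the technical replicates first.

9.350

Mean Ct: gene B control shRNA 22.795; gene B gene F shRNA 19.015; HKG control shRNA 18.505; HKG gene F shRNA 17.950
ΔCt(control shRNA) = 22.795 − 18.505 = 4.290
ΔCt(gene F shRNA) = 19.015 − 17.950 = 1.065
ΔΔCt = 1.065 − 4.290 = -3.225
Fold change = 2^(−(-3.225)) = 2^3.225 = 9.3502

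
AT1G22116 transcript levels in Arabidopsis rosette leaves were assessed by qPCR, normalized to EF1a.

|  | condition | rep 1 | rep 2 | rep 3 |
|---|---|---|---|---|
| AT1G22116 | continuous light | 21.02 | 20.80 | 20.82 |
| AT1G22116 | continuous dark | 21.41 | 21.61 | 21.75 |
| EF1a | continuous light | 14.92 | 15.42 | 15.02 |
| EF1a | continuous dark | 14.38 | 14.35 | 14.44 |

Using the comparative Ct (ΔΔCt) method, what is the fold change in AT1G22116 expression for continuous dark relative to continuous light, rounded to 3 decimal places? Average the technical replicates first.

0.369

Mean Ct: AT1G22116 continuous light 20.880; AT1G22116 continuous dark 21.590; EF1a continuous light 15.120; EF1a continuous dark 14.390
ΔCt(continuous light) = 20.880 − 15.120 = 5.760
ΔCt(continuous dark) = 21.590 − 14.390 = 7.200
ΔΔCt = 7.200 − 5.760 = 1.440
Fold change = 2^(−1.440) = 0.3686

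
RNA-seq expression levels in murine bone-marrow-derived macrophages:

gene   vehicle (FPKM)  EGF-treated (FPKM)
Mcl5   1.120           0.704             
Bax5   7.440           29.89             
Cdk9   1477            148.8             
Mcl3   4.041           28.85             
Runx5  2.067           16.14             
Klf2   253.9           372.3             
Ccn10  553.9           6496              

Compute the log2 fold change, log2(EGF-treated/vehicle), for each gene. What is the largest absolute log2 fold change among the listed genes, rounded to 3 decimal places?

log2(0.704/1.120) = -0.670  (Mcl5)
log2(29.89/7.440) = 2.006  (Bax5)
log2(148.8/1477) = -3.311  (Cdk9)
log2(28.85/4.041) = 2.836  (Mcl3)
log2(16.14/2.067) = 2.965  (Runx5)
log2(372.3/253.9) = 0.552  (Klf2)
log2(6496/553.9) = 3.552  (Ccn10)
The largest magnitude belongs to Ccn10.

3.552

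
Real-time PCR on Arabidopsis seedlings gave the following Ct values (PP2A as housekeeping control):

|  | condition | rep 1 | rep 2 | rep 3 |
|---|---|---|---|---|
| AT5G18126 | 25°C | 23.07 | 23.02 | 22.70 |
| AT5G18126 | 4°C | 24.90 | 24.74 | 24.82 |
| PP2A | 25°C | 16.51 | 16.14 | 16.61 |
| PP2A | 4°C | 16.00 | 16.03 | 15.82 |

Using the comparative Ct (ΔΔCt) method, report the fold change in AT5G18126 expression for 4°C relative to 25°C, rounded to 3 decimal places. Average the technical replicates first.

0.195

Mean Ct: AT5G18126 25°C 22.930; AT5G18126 4°C 24.820; PP2A 25°C 16.420; PP2A 4°C 15.950
ΔCt(25°C) = 22.930 − 16.420 = 6.510
ΔCt(4°C) = 24.820 − 15.950 = 8.870
ΔΔCt = 8.870 − 6.510 = 2.360
Fold change = 2^(−2.360) = 0.1948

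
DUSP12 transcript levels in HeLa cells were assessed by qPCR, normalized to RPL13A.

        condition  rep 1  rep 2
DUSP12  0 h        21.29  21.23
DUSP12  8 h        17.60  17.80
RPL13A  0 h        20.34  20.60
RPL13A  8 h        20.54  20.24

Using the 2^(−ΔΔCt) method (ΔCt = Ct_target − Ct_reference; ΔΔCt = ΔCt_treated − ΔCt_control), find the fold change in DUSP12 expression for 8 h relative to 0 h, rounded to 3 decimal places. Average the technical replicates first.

Mean Ct: DUSP12 0 h 21.260; DUSP12 8 h 17.700; RPL13A 0 h 20.470; RPL13A 8 h 20.390
ΔCt(0 h) = 21.260 − 20.470 = 0.790
ΔCt(8 h) = 17.700 − 20.390 = -2.690
ΔΔCt = -2.690 − 0.790 = -3.480
Fold change = 2^(−(-3.480)) = 2^3.480 = 11.1579

11.158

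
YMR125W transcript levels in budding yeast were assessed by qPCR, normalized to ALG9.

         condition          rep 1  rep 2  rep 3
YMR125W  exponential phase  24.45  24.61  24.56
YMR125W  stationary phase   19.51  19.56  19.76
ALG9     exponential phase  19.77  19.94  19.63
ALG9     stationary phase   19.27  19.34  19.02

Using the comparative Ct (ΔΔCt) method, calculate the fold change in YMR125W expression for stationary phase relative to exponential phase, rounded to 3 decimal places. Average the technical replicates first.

20.535

Mean Ct: YMR125W exponential phase 24.540; YMR125W stationary phase 19.610; ALG9 exponential phase 19.780; ALG9 stationary phase 19.210
ΔCt(exponential phase) = 24.540 − 19.780 = 4.760
ΔCt(stationary phase) = 19.610 − 19.210 = 0.400
ΔΔCt = 0.400 − 4.760 = -4.360
Fold change = 2^(−(-4.360)) = 2^4.360 = 20.5348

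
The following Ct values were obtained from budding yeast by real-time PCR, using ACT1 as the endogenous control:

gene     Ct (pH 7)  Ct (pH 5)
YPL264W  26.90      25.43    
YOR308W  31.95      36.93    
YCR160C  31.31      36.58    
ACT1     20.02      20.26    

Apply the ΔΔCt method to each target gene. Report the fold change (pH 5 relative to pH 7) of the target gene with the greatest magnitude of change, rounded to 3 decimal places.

YPL264W: ΔΔCt = (25.43−20.26) − (26.90−20.02) = 5.17 − 6.88 = -1.71; fold change = 2^1.71 = 3.272
YOR308W: ΔΔCt = (36.93−20.26) − (31.95−20.02) = 16.67 − 11.93 = 4.74; fold change = 2^-4.74 = 0.037
YCR160C: ΔΔCt = (36.58−20.26) − (31.31−20.02) = 16.32 − 11.29 = 5.03; fold change = 2^-5.03 = 0.031
YCR160C has the largest |ΔΔCt| = 5.03.

0.031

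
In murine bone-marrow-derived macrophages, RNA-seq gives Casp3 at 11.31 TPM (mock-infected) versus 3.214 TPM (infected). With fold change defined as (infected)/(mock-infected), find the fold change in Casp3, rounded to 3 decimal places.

0.284

Fold change = 3.214 / 11.31 = 0.2842
Casp3 is downregulated.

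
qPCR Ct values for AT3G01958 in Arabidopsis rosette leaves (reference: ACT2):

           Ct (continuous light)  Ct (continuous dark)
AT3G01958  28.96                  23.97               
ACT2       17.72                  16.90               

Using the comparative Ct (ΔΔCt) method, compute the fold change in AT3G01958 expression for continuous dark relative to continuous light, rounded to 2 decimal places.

ΔCt(continuous light) = 28.960 − 17.720 = 11.240
ΔCt(continuous dark) = 23.970 − 16.900 = 7.070
ΔΔCt = 7.070 − 11.240 = -4.170
Fold change = 2^(−(-4.170)) = 2^4.170 = 18.001

18.00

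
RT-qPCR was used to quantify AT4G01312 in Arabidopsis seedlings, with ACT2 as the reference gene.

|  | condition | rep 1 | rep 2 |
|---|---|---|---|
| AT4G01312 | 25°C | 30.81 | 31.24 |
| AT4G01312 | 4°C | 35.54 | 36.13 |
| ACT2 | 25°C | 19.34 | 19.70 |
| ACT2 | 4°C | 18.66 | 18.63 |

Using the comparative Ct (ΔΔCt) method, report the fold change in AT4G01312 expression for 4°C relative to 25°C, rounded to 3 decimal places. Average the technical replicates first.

0.019

Mean Ct: AT4G01312 25°C 31.025; AT4G01312 4°C 35.835; ACT2 25°C 19.520; ACT2 4°C 18.645
ΔCt(25°C) = 31.025 − 19.520 = 11.505
ΔCt(4°C) = 35.835 − 18.645 = 17.190
ΔΔCt = 17.190 − 11.505 = 5.685
Fold change = 2^(−5.685) = 0.0194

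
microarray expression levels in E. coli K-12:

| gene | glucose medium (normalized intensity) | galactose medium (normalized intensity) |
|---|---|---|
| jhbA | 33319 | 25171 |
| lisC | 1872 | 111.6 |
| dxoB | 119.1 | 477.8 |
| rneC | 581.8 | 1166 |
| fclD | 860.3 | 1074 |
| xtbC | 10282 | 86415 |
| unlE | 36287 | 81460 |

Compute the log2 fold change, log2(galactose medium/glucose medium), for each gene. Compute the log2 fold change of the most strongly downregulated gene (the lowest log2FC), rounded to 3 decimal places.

-4.068

log2(25171/33319) = -0.405  (jhbA)
log2(111.6/1872) = -4.068  (lisC)
log2(477.8/119.1) = 2.004  (dxoB)
log2(1166/581.8) = 1.003  (rneC)
log2(1074/860.3) = 0.320  (fclD)
log2(86415/10282) = 3.071  (xtbC)
log2(81460/36287) = 1.167  (unlE)
lisC is most strongly downregulated.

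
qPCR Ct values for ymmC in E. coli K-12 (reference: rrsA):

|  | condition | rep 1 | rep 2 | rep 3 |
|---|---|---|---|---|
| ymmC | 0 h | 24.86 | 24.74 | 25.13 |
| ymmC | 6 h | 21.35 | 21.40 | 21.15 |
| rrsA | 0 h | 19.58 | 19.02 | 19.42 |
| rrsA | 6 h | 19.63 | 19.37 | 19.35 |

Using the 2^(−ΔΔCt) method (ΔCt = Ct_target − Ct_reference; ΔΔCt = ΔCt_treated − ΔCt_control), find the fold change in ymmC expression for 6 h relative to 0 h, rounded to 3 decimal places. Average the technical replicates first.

13.177

Mean Ct: ymmC 0 h 24.910; ymmC 6 h 21.300; rrsA 0 h 19.340; rrsA 6 h 19.450
ΔCt(0 h) = 24.910 − 19.340 = 5.570
ΔCt(6 h) = 21.300 − 19.450 = 1.850
ΔΔCt = 1.850 − 5.570 = -3.720
Fold change = 2^(−(-3.720)) = 2^3.720 = 13.1775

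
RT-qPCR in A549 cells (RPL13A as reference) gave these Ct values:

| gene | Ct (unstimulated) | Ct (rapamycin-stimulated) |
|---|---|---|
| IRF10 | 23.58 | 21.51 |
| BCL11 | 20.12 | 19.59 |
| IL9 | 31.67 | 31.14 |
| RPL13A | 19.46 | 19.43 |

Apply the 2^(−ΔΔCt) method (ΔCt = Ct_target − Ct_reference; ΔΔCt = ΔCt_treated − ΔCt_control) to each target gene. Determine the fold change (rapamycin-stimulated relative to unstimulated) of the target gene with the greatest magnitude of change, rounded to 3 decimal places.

4.112

IRF10: ΔΔCt = (21.51−19.43) − (23.58−19.46) = 2.08 − 4.12 = -2.04; fold change = 2^2.04 = 4.112
BCL11: ΔΔCt = (19.59−19.43) − (20.12−19.46) = 0.16 − 0.66 = -0.50; fold change = 2^0.50 = 1.414
IL9: ΔΔCt = (31.14−19.43) − (31.67−19.46) = 11.71 − 12.21 = -0.50; fold change = 2^0.50 = 1.414
IRF10 has the largest |ΔΔCt| = 2.04.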